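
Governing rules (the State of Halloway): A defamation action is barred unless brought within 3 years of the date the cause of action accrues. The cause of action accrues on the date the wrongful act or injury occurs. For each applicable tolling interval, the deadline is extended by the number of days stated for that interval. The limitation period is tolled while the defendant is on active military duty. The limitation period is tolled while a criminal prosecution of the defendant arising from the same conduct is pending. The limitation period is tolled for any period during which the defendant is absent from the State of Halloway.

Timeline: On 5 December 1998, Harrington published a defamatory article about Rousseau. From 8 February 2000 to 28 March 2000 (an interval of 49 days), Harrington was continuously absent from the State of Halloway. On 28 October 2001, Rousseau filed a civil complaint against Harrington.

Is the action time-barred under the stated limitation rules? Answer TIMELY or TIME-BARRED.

TIMELY

The limitation period began to run on 5 December 1998.
The untolled deadline — 3 years after 5 December 1998 — is 5 December 2001.
The period was tolled for 49 days by the defendant's absence from the jurisdiction (8 February 2000 to 28 March 2000), pushing the deadline to 23 January 2002.
The 28 October 2001 filing precedes the 23 January 2002 deadline; the claim is timely.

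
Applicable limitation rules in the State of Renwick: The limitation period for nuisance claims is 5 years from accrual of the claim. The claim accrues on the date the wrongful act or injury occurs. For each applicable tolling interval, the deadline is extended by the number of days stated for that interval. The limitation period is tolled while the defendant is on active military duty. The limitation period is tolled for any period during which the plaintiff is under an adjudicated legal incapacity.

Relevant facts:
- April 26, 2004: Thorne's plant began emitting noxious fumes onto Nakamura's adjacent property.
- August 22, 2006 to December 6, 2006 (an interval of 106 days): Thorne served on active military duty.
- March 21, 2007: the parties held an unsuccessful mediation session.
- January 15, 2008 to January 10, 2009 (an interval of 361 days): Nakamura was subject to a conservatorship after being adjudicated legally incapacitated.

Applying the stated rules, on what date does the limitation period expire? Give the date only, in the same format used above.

The claim accrued on April 26, 2004, when the wrongful act occurred.
Adding the 5 years base period to April 26, 2004 gives a deadline of April 26, 2009, before any tolling.
Because the defendant's active military service ran from August 22, 2006 to December 6, 2006, the deadline is extended by 106 days to August 10, 2009.
The plaintiff's legal incapacity from January 15, 2008 to January 10, 2009 tolled the period for 361 days, extending the deadline to August 6, 2010.
None of the other events listed affects the running of the period under the stated rules.

August 6, 2010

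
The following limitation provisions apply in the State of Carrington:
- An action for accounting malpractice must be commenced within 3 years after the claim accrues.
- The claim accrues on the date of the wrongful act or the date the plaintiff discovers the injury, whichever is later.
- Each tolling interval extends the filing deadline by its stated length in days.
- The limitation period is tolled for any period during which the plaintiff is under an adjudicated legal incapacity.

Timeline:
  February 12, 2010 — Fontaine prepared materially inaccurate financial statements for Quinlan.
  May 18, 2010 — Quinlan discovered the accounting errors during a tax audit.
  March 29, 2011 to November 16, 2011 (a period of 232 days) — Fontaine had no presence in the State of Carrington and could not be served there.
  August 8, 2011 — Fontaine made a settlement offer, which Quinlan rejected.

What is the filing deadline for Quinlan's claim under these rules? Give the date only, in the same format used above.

May 18, 2013

Because discovery on May 18, 2010 post-dates the February 12, 2010 act, accrual under the later-of rule falls on May 18, 2010.
The untolled deadline — 3 years after May 18, 2010 — is May 18, 2013.
Although the defendant's absence ran from March 29, 2011 to November 16, 2011, the stated rules do not make that a tolling event, so it is disregarded.
None of the other events listed affects the running of the period under the stated rules.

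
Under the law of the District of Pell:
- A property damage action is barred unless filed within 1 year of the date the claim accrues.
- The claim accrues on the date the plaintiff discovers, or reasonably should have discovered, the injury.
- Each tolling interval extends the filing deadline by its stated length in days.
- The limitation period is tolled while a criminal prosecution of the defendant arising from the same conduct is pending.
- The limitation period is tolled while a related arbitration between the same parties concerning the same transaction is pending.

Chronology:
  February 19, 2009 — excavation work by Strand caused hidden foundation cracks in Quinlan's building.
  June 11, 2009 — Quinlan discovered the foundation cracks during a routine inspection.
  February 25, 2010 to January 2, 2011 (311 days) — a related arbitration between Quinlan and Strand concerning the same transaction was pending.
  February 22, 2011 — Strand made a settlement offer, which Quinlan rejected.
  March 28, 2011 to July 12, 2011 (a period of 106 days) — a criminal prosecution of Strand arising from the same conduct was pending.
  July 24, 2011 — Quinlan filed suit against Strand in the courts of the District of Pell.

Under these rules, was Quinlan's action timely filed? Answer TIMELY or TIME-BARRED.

TIMELY

Accrual is tied to discovery, so the period began on June 11, 2009 rather than on February 19, 2009 when the act occurred.
1 year from June 11, 2009 is June 11, 2010.
Because the pending related arbitration ran from February 25, 2010 to January 2, 2011, the deadline is extended by 311 days to April 18, 2011.
Because the pending criminal prosecution ran from March 28, 2011 to July 12, 2011, the deadline is extended by 106 days to August 2, 2011.
The other events in the timeline have no effect on the limitation period under the stated rules.
Filing on July 24, 2011 beat the August 2, 2011 deadline — the action is timely.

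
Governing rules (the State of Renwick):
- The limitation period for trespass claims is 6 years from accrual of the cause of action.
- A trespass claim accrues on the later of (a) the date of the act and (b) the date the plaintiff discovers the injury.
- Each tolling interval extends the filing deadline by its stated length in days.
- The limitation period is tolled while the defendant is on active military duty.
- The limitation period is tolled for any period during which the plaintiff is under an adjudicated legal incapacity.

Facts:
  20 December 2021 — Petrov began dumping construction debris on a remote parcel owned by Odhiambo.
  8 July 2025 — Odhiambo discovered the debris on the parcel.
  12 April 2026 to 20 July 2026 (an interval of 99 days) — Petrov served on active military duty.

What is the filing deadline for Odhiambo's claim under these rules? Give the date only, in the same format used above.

Taking the later of the act (20 December 2021) and discovery (8 July 2025), the claim accrued on 8 July 2025.
The untolled deadline — 6 years after 8 July 2025 — is 8 July 2031.
The period was tolled for 99 days by the defendant's active military service (12 April 2026 to 20 July 2026), pushing the deadline to 15 October 2031.

15 October 2031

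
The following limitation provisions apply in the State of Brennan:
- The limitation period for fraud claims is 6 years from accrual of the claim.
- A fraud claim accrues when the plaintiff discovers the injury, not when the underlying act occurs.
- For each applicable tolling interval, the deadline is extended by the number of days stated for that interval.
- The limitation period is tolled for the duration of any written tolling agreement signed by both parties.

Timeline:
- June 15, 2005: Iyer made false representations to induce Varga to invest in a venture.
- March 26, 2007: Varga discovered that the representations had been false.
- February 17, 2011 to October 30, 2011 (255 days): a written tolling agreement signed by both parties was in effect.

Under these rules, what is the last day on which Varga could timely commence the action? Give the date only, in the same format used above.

December 6, 2013

Accrual is tied to discovery, so the period began on March 26, 2007 rather than on June 15, 2005 when the act occurred.
6 years from March 26, 2007 is March 26, 2013.
Because the written tolling agreement ran from February 17, 2011 to October 30, 2011, the deadline is extended by 255 days to December 6, 2013.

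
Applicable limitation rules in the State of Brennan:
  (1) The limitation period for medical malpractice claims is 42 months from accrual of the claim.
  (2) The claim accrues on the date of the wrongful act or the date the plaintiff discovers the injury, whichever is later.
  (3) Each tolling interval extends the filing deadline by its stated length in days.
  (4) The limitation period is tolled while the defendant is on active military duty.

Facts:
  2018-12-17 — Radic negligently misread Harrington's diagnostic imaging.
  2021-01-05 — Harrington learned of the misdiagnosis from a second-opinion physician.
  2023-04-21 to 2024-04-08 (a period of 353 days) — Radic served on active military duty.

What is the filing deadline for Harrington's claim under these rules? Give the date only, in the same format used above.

The claim accrued on 2021-01-05 — the later of the 2018-12-17 act and the 2021-01-05 discovery.
Adding the 42 months base period to 2021-01-05 gives a deadline of 2024-07-05, before any tolling.
The period was tolled for 353 days by the defendant's active military service (2023-04-21 to 2024-04-08), pushing the deadline to 2025-06-23.

2025-06-23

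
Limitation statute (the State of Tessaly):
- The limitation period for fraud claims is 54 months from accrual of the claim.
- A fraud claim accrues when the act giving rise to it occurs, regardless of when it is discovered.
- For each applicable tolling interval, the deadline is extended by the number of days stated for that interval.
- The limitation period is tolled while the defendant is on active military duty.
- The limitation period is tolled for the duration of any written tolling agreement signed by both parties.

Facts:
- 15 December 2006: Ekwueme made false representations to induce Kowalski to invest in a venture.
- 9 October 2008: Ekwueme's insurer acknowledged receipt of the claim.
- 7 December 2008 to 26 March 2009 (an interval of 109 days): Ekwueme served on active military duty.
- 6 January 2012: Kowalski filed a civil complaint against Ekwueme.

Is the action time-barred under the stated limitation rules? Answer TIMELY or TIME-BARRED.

The claim accrued on 15 December 2006, when the wrongful act occurred.
Adding the 54 months base period to 15 December 2006 gives a deadline of 15 June 2011, before any tolling.
Because the defendant's active military service ran from 7 December 2008 to 26 March 2009, the deadline is extended by 109 days to 2 October 2011.
The other events in the timeline have no effect on the limitation period under the stated rules.
Filing on 6 January 2012 missed the 2 October 2011 deadline — the action is time-barred.

TIME-BARRED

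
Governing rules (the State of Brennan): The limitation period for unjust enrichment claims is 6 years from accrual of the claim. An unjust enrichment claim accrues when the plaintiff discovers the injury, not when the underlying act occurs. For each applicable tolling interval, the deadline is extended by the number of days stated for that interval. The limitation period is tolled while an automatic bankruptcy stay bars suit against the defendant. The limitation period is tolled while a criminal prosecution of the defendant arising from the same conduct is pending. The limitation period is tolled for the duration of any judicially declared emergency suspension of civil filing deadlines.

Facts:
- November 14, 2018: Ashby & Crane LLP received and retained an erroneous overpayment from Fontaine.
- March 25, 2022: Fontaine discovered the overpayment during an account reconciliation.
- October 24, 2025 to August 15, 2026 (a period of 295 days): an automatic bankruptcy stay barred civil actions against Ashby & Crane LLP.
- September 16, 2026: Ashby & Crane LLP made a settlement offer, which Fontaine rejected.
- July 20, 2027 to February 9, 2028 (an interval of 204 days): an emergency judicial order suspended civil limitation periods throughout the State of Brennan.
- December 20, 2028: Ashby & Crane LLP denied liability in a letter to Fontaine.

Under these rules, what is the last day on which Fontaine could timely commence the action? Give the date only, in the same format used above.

August 6, 2029

The claim did not accrue until Fontaine discovered the injury on March 25, 2022; the November 14, 2018 act date does not start the clock under the stated rule.
The untolled deadline — 6 years after March 25, 2022 — is March 25, 2028.
The period was tolled for 295 days by the automatic bankruptcy stay (October 24, 2025 to August 15, 2026), pushing the deadline to January 14, 2029.
Because the emergency suspension of filing deadlines ran from July 20, 2027 to February 9, 2028, the deadline is extended by 204 days to August 6, 2029.
None of the other events listed affects the running of the period under the stated rules.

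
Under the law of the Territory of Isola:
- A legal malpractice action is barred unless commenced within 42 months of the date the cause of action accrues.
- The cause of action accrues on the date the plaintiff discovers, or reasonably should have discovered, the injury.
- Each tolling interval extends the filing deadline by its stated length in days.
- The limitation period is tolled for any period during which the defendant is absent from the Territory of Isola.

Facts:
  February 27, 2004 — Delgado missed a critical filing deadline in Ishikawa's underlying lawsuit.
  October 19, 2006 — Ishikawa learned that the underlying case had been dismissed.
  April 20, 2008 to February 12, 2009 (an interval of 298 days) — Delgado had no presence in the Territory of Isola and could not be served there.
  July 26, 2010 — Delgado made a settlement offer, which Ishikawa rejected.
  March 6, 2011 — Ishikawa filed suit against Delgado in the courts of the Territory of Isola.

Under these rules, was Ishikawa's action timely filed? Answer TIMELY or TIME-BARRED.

Under the discovery rule, the claim accrued on October 19, 2006, when Ishikawa discovered the injury — not on the February 27, 2004 date of the underlying act.
42 months from October 19, 2006 is April 19, 2010.
The period was tolled for 298 days by the defendant's absence from the jurisdiction (April 20, 2008 to February 12, 2009), pushing the deadline to February 11, 2011.
The other events in the timeline have no effect on the limitation period under the stated rules.
The March 6, 2011 filing falls after the February 11, 2011 deadline; the claim is time-barred.

TIME-BARRED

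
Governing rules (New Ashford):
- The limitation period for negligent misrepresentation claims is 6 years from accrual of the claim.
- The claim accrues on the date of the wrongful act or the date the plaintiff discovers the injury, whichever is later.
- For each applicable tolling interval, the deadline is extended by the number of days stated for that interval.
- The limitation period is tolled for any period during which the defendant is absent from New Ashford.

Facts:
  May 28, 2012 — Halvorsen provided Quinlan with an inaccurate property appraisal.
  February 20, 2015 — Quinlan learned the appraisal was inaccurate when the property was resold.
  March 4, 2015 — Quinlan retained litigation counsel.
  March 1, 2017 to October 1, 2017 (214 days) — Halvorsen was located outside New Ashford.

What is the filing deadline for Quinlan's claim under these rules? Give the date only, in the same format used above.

Taking the later of the act (May 28, 2012) and discovery (February 20, 2015), the claim accrued on February 20, 2015.
The untolled deadline — 6 years after February 20, 2015 — is February 20, 2021.
The period was tolled for 214 days by the defendant's absence from the jurisdiction (March 1, 2017 to October 1, 2017), pushing the deadline to September 22, 2021.
The other events in the timeline have no effect on the limitation period under the stated rules.

September 22, 2021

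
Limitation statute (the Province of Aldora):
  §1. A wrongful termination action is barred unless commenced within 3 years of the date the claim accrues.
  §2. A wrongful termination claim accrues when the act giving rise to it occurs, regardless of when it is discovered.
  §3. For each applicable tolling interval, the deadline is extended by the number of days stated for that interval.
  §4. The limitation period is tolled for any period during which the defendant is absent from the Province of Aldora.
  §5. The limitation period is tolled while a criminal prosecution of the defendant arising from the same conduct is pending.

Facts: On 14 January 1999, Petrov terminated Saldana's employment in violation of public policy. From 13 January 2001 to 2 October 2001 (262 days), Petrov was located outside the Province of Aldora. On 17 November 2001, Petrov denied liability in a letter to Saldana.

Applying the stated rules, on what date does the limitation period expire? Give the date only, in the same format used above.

The claim accrued on 14 January 1999, the date of the act.
3 years from 14 January 1999 is 14 January 2002.
Because the defendant's absence from the jurisdiction ran from 13 January 2001 to 2 October 2001, the deadline is extended by 262 days to 3 October 2002.
None of the other events listed affects the running of the period under the stated rules.

3 October 2002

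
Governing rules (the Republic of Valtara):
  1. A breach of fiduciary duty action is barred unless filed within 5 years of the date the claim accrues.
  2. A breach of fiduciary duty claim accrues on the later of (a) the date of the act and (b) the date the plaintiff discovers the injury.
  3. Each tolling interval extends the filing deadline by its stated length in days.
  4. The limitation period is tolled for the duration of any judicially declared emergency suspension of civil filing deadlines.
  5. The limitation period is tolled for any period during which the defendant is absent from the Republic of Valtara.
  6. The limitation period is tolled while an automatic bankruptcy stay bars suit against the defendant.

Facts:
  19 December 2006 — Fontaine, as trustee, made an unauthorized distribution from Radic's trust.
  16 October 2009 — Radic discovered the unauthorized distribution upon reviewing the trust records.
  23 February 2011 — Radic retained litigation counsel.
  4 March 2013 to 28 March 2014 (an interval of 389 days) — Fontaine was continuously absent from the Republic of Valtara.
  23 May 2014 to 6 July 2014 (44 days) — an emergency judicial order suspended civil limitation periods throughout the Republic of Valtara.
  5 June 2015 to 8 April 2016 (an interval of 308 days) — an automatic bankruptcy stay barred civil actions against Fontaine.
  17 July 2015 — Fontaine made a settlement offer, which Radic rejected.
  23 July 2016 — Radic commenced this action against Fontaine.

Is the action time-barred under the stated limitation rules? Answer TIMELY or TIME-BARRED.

TIMELY

Taking the later of the act (19 December 2006) and discovery (16 October 2009), the claim accrued on 16 October 2009.
Adding the 5 years base period to 16 October 2009 gives a deadline of 16 October 2014, before any tolling.
Because the defendant's absence from the jurisdiction ran from 4 March 2013 to 28 March 2014, the deadline is extended by 389 days to 9 November 2015.
Because the emergency suspension of filing deadlines ran from 23 May 2014 to 6 July 2014, the deadline is extended by 44 days to 23 December 2015.
The period was tolled for 308 days by the automatic bankruptcy stay (5 June 2015 to 8 April 2016), pushing the deadline to 26 October 2016.
Nothing else in the chronology tolls or restarts the period.
Radic filed on 23 July 2016, before the 26 October 2016 deadline, so the action is timely.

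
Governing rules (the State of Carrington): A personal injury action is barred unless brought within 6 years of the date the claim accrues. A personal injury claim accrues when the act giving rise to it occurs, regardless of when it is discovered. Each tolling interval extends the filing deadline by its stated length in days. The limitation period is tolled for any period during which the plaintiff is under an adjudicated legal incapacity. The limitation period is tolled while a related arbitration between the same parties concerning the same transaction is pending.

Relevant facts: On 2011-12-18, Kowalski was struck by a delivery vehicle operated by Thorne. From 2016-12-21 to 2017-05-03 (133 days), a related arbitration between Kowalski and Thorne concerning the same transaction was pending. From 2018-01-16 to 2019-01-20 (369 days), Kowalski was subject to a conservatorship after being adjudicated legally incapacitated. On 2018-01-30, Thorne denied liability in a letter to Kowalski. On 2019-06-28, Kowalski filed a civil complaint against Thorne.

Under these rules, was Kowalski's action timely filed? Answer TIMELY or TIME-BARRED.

TIME-BARRED

The limitation period began to run on 2011-12-18.
Adding the 6 years base period to 2011-12-18 gives a deadline of 2017-12-18, before any tolling.
The period was tolled for 133 days by the pending related arbitration (2016-12-21 to 2017-05-03), pushing the deadline to 2018-04-30.
The plaintiff's legal incapacity from 2018-01-16 to 2019-01-20 tolled the period for 369 days, extending the deadline to 2019-05-04.
The other events in the timeline have no effect on the limitation period under the stated rules.
The 2019-06-28 filing falls after the 2019-05-04 deadline; the claim is time-barred.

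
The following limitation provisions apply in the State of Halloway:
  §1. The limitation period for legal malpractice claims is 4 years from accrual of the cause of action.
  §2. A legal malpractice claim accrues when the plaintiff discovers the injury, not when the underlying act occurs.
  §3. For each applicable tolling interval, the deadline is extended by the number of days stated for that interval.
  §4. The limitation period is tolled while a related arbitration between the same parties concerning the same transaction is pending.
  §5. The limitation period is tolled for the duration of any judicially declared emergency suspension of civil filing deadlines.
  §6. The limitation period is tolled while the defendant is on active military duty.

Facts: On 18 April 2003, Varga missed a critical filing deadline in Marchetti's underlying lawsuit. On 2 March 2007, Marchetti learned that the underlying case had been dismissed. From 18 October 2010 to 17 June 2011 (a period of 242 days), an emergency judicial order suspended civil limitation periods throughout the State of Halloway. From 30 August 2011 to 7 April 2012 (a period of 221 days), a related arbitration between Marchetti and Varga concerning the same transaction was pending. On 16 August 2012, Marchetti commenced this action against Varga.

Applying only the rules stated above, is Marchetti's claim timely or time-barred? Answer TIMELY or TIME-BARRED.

The claim did not accrue until Marchetti discovered the injury on 2 March 2007; the 18 April 2003 act date does not start the clock under the stated rule.
Adding the 4 years base period to 2 March 2007 gives a deadline of 2 March 2011, before any tolling.
The emergency suspension of filing deadlines from 18 October 2010 to 17 June 2011 tolled the period for 242 days, extending the deadline to 30 October 2011.
The pending related arbitration from 30 August 2011 to 7 April 2012 tolled the period for 221 days, extending the deadline to 7 June 2012.
The 16 August 2012 filing falls after the 7 June 2012 deadline; the claim is time-barred.

TIME-BARRED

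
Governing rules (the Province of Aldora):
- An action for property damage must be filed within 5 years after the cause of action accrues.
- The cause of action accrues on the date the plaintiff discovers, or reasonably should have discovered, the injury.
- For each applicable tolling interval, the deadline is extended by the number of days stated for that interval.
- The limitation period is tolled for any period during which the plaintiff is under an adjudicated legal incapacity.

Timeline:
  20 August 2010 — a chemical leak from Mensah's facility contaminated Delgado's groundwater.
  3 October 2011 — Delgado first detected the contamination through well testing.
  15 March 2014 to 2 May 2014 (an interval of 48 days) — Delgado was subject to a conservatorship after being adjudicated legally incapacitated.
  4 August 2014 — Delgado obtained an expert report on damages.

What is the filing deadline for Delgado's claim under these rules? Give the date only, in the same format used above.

20 November 2016

The claim did not accrue until Delgado discovered the injury on 3 October 2011; the 20 August 2010 act date does not start the clock under the stated rule.
5 years from 3 October 2011 is 3 October 2016.
Because the plaintiff's legal incapacity ran from 15 March 2014 to 2 May 2014, the deadline is extended by 48 days to 20 November 2016.
Nothing else in the chronology tolls or restarts the period.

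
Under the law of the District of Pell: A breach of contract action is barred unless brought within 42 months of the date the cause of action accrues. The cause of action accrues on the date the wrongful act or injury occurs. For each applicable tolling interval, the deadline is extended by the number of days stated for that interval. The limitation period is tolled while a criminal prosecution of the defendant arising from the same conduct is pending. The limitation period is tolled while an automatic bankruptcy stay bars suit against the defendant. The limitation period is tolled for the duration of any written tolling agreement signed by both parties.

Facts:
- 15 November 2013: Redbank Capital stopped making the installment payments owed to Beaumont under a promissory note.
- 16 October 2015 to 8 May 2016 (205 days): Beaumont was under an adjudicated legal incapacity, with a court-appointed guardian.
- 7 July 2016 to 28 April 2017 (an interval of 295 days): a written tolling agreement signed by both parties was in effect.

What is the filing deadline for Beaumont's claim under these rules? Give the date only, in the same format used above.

The cause of action accrued on 15 November 2013, the date of the act.
The untolled deadline — 42 months after 15 November 2013 — is 15 May 2017.
The period was tolled for 295 days by the written tolling agreement (7 July 2016 to 28 April 2017), pushing the deadline to 6 March 2018.
Although the plaintiff's incapacity ran from 16 October 2015 to 8 May 2016, the stated rules do not make that a tolling event, so it is disregarded.

6 March 2018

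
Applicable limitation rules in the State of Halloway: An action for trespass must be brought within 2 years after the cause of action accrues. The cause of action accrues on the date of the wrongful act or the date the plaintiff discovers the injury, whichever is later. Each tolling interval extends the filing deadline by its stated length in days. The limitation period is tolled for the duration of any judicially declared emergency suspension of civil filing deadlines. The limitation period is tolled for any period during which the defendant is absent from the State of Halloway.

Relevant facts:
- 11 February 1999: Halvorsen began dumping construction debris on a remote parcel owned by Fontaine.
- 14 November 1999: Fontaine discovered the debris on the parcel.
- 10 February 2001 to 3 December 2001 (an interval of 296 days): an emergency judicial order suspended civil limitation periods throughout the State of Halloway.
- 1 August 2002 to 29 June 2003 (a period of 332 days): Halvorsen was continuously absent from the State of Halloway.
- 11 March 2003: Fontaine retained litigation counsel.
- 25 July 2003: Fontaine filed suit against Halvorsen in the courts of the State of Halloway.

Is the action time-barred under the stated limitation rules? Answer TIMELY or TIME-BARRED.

The claim accrued on 14 November 1999 — the later of the 11 February 1999 act and the 14 November 1999 discovery.
Adding the 2 years base period to 14 November 1999 gives a deadline of 14 November 2001, before any tolling.
Because the emergency suspension of filing deadlines ran from 10 February 2001 to 3 December 2001, the deadline is extended by 296 days to 6 September 2002.
Because the defendant's absence from the jurisdiction ran from 1 August 2002 to 29 June 2003, the deadline is extended by 332 days to 4 August 2003.
Nothing else in the chronology tolls or restarts the period.
Filing on 25 July 2003 beat the 4 August 2003 deadline — the action is timely.

TIMELY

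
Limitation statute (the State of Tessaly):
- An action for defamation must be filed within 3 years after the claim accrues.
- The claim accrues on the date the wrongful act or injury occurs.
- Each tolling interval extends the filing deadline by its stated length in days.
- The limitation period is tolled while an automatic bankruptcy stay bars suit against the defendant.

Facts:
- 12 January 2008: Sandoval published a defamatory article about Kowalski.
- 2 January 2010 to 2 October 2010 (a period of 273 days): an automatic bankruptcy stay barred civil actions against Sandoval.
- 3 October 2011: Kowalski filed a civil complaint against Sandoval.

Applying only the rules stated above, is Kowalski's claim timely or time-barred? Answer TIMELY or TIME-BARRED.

TIMELY

The claim accrued on 12 January 2008, the date of the act.
Adding the 3 years base period to 12 January 2008 gives a deadline of 12 January 2011, before any tolling.
The automatic bankruptcy stay from 2 January 2010 to 2 October 2010 tolled the period for 273 days, extending the deadline to 12 October 2011.
The 3 October 2011 filing precedes the 12 October 2011 deadline; the claim is timely.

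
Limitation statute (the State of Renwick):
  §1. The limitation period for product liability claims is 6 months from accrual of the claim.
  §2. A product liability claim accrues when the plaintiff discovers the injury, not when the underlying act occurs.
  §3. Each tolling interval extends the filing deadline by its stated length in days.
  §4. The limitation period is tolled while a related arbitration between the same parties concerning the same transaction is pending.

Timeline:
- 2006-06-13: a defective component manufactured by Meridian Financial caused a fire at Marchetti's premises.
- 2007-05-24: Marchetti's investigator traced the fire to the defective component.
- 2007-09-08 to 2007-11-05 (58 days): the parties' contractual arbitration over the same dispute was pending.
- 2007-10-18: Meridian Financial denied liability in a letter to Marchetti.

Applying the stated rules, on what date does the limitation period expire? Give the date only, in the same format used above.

Under the discovery rule, the claim accrued on 2007-05-24, when Marchetti discovered the injury — not on the 2006-06-13 date of the underlying act.
Adding the 6 months base period to 2007-05-24 gives a deadline of 2007-11-24, before any tolling.
Because the pending related arbitration ran from 2007-09-08 to 2007-11-05, the deadline is extended by 58 days to 2008-01-21.
The other events in the timeline have no effect on the limitation period under the stated rules.

2008-01-21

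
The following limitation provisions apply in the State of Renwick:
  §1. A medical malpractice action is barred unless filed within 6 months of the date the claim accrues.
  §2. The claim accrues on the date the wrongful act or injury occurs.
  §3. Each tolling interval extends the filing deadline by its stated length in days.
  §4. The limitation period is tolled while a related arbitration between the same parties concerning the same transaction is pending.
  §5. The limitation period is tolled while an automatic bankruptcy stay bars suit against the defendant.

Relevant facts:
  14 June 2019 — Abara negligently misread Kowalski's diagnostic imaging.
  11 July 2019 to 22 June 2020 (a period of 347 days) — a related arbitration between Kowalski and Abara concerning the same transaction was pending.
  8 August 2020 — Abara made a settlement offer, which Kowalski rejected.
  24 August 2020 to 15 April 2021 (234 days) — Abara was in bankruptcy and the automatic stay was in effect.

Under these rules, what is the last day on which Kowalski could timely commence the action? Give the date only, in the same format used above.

The claim accrued on 14 June 2019, the date of the act.
Adding the 6 months base period to 14 June 2019 gives a deadline of 14 December 2019, before any tolling.
Because the pending related arbitration ran from 11 July 2019 to 22 June 2020, the deadline is extended by 347 days to 25 November 2020.
The period was tolled for 234 days by the automatic bankruptcy stay (24 August 2020 to 15 April 2021), pushing the deadline to 17 July 2021.
The other events in the timeline have no effect on the limitation period under the stated rules.

17 July 2021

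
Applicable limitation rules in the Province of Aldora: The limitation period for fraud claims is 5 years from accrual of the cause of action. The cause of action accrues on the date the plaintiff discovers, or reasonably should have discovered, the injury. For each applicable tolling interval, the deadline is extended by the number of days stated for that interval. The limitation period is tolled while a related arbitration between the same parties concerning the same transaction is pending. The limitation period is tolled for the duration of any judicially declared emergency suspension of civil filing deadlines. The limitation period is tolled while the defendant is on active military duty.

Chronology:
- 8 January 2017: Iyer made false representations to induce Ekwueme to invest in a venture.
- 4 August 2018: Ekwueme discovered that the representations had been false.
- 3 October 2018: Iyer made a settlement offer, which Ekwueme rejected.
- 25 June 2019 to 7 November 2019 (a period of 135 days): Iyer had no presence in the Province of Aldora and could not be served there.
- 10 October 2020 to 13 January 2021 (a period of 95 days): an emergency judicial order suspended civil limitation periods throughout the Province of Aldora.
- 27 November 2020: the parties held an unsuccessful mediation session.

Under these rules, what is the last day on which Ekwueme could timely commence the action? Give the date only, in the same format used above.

7 November 2023

The claim did not accrue until Ekwueme discovered the injury on 4 August 2018; the 8 January 2017 act date does not start the clock under the stated rule.
The untolled deadline — 5 years after 4 August 2018 — is 4 August 2023.
The emergency suspension of filing deadlines from 10 October 2020 to 13 January 2021 tolled the period for 95 days, extending the deadline to 7 November 2023.
The defendant's absence from the jurisdiction from 25 June 2019 to 7 November 2019 does not toll the period, because no stated rule makes the defendant's absence a tolling event.
The other events in the timeline have no effect on the limitation period under the stated rules.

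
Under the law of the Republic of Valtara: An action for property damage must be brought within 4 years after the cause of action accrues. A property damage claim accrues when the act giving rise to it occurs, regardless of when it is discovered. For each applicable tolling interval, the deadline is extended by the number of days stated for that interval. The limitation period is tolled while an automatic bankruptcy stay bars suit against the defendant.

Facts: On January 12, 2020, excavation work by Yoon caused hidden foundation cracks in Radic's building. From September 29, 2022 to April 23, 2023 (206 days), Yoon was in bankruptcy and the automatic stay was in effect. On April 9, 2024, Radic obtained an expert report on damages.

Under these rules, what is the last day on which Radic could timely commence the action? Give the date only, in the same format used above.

The limitation period began to run on January 12, 2020.
4 years from January 12, 2020 is January 12, 2024.
Because the automatic bankruptcy stay ran from September 29, 2022 to April 23, 2023, the deadline is extended by 206 days to August 5, 2024.
The other events in the timeline have no effect on the limitation period under the stated rules.

August 5, 2024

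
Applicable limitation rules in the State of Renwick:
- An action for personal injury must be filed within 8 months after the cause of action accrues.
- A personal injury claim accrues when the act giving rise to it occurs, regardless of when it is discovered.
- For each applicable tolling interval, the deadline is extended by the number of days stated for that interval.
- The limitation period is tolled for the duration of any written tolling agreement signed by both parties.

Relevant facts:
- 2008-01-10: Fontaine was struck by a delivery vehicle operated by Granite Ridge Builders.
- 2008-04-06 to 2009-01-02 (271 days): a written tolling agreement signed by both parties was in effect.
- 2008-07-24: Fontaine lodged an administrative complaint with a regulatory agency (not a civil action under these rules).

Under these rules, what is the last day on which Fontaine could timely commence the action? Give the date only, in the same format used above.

The limitation period began to run on 2008-01-10.
Adding the 8 months base period to 2008-01-10 gives a deadline of 2008-09-10, before any tolling.
Because the written tolling agreement ran from 2008-04-06 to 2009-01-02, the deadline is extended by 271 days to 2009-06-08.
None of the other events listed affects the running of the period under the stated rules.

2009-06-08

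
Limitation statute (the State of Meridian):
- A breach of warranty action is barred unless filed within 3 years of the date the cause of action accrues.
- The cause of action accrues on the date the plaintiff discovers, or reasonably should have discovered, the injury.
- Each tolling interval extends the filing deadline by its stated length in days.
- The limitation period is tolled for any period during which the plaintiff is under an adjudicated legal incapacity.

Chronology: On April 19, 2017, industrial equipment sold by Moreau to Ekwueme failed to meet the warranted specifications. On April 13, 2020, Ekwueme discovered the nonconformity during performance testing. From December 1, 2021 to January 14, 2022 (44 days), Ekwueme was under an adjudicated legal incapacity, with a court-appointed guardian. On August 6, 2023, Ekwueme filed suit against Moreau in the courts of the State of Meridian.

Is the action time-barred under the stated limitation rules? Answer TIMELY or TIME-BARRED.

TIME-BARRED

The claim did not accrue until Ekwueme discovered the injury on April 13, 2020; the April 19, 2017 act date does not start the clock under the stated rule.
The untolled deadline — 3 years after April 13, 2020 — is April 13, 2023.
Because the plaintiff's legal incapacity ran from December 1, 2021 to January 14, 2022, the deadline is extended by 44 days to May 27, 2023.
Ekwueme filed on August 6, 2023, after the May 27, 2023 deadline, so the action is time-barred.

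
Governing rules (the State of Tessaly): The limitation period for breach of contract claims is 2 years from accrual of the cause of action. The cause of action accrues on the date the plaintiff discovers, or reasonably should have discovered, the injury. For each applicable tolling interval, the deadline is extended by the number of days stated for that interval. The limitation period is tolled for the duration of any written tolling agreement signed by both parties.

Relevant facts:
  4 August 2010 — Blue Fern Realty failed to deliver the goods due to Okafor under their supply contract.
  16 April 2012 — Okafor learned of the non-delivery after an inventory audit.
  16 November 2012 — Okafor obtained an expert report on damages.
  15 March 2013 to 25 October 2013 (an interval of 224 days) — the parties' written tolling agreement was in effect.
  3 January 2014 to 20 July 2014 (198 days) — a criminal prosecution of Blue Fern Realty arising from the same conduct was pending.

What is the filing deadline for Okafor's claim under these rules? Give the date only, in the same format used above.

Under the discovery rule, the claim accrued on 16 April 2012, when Okafor discovered the injury — not on the 4 August 2010 date of the underlying act.
2 years from 16 April 2012 is 16 April 2014.
Because the written tolling agreement ran from 15 March 2013 to 25 October 2013, the deadline is extended by 224 days to 26 November 2014.
No stated provision tolls the period for a criminal prosecution, so the interval from 3 January 2014 to 20 July 2014 has no effect on the deadline.
None of the other events listed affects the running of the period under the stated rules.

26 November 2014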